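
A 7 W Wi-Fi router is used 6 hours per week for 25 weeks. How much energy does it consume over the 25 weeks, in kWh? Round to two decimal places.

1.05 kWh

Runtime = 6 h/week × 25 weeks = 150 h
Energy = 0.007 kW × 150 h = 1.05 kWh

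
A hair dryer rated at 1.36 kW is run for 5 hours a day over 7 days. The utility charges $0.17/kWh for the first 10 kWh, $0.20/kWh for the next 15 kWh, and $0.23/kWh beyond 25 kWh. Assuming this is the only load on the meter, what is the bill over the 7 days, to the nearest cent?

$9.90

Runtime = 5 h/day × 7 days = 35 h
Energy = 1.36 kW × 35 h = 47.6 kWh
Tier 1 (0–10 kWh): 10 × $0.17 = $1.7
Tier 2 (10–25 kWh): 15 × $0.20 = $3
Above 25 kWh: 22.6 × $0.23 = $5.198
Bill = $9.90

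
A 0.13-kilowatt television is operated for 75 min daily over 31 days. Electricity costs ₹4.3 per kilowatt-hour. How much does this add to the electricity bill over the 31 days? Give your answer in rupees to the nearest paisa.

₹21.66

Runtime = 75 min × 31 = 2325 min = 38.75 h
Energy = 0.13 kW × 38.75 h = 5.0375 kWh
Cost = 5.0375 kWh × ₹4.3/kWh = ₹21.66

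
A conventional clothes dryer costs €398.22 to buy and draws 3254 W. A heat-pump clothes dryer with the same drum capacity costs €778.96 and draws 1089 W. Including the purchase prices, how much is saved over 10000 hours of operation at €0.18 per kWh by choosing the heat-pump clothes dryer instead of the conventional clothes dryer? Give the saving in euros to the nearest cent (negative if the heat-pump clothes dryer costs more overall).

conventional clothes dryer: €398.22 + (3254/1000) kW × 10000 h × €0.18 = €398.22 + €5857.2 = €6255.42
heat-pump clothes dryer: €778.96 + (1089/1000) kW × 10000 h × €0.18 = €778.96 + €1960.2 = €2739.16
Saving = €6255.42 − €2739.16 = €3516.26

€3516.26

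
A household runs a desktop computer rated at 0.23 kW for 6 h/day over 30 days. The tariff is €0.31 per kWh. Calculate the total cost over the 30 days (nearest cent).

€12.83

Runtime = 6 h/day × 30 days = 180 h
Energy = 0.23 kW × 180 h = 41.4 kWh
Cost = 41.4 kWh × €0.31/kWh = €12.83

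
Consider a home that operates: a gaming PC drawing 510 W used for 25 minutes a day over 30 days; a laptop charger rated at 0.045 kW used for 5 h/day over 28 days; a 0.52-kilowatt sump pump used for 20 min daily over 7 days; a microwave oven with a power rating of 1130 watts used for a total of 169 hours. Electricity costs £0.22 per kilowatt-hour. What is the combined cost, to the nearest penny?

gaming PC: Runtime = 25 min × 30 = 750 min = 12.5 h
gaming PC: 0.51 kW × 12.5 h = 6.375 kWh
laptop charger: Runtime = 5 h/day × 28 days = 140 h
laptop charger: 0.045 kW × 140 h = 6.3 kWh
sump pump: Runtime = 20 min × 7 = 140 min = 2.333333… h
sump pump: 0.52 kW × 2.333333… h = 1.213333… kWh
microwave oven: 1.13 kW × 169 h = 190.97 kWh
Total energy = 204.858333… kWh
Cost = 204.858333… × £0.22 = £45.07

£45.07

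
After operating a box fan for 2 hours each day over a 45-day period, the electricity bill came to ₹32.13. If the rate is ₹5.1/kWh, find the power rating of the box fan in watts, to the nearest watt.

70 W

Energy = ₹32.13 ÷ ₹5.1/kWh = 6.3 kWh
Runtime = 2 h/day × 45 days = 90 h
Power = 6.3 kWh ÷ 90 h = 0.07 kW = 70 W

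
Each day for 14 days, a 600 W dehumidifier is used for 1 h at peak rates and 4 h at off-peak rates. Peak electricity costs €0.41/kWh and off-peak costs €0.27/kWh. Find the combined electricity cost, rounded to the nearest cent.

Peak energy = 0.6 kW × 1 h × 14 = 8.4 kWh
Off-peak energy = 0.6 kW × 4 h × 14 = 33.6 kWh
Cost = 8.4 × €0.41 + 33.6 × €0.27 = €3.444 + €9.072 = €12.52

€12.52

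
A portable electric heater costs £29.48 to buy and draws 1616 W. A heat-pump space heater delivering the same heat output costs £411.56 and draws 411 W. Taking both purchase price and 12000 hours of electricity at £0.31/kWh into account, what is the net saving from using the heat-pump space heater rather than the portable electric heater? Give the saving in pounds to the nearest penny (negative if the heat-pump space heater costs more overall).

portable electric heater: £29.48 + (1616/1000) kW × 12000 h × £0.31 = £29.48 + £6011.52 = £6041
heat-pump space heater: £411.56 + (411/1000) kW × 12000 h × £0.31 = £411.56 + £1528.92 = £1940.48
Saving = £6041 − £1940.48 = £4100.52

£4100.52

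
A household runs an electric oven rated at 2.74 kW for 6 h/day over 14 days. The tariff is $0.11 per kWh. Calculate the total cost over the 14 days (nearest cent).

$25.32

Runtime = 6 h/day × 14 days = 84 h
Energy = 2.74 kW × 84 h = 230.16 kWh
Cost = 230.16 kWh × $0.11/kWh = $25.32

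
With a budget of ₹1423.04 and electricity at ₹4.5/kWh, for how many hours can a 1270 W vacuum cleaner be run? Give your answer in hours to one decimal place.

249.0 h

Energy available = ₹1423.04 ÷ ₹4.5/kWh = 316.2311 kWh
Hours = 316.2311 kWh ÷ 1.27 kW = 249.0 h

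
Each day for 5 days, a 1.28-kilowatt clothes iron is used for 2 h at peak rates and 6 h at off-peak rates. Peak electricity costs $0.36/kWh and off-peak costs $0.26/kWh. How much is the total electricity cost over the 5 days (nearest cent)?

$14.59

Peak energy = 1.28 kW × 2 h × 5 = 12.8 kWh
Off-peak energy = 1.28 kW × 6 h × 5 = 38.4 kWh
Cost = 12.8 × $0.36 + 38.4 × $0.26 = $4.608 + $9.984 = $14.59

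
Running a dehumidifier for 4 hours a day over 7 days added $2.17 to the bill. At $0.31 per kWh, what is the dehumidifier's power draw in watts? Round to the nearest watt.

Energy = $2.17 ÷ $0.31/kWh = 7 kWh
Runtime = 4 h/day × 7 days = 28 h
Power = 7 kWh ÷ 28 h = 0.25 kW = 250 W

250 W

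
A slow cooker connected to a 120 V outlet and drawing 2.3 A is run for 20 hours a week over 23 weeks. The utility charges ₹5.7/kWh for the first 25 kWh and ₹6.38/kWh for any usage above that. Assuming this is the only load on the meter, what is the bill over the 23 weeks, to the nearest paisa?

Power = 2.3 A × 120 V = 276 W = 0.276 kW
Runtime = 20 h/week × 23 weeks = 460 h
Energy = 0.276 kW × 460 h = 126.96 kWh
Tier 1 (0–25 kWh): 25 × ₹5.7 = ₹142.5
Above 25 kWh: 101.96 × ₹6.38 = ₹650.5048
Bill = ₹793.00

₹793.00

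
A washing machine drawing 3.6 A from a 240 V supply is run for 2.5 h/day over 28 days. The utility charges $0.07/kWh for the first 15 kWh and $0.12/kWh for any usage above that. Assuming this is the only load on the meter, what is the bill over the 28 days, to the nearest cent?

Power = 3.6 A × 240 V = 864 W = 0.864 kW
Runtime = 2.5 h/day × 28 days = 70 h
Energy = 0.864 kW × 70 h = 60.48 kWh
Tier 1 (0–15 kWh): 15 × $0.07 = $1.05
Above 15 kWh: 45.48 × $0.12 = $5.4576
Bill = $6.51

$6.51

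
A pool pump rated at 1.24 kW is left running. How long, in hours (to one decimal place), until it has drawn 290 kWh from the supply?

233.9 h

Hours = 290 kWh ÷ 1.24 kW = 233.9 h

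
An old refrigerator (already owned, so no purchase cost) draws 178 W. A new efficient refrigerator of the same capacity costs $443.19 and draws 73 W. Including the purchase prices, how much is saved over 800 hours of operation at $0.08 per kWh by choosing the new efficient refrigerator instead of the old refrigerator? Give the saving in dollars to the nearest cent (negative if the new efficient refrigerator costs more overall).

-$436.47

old refrigerator: $0.00 + (178/1000) kW × 800 h × $0.08 = $0.00 + $11.392 = $11.392
new efficient refrigerator: $443.19 + (73/1000) kW × 800 h × $0.08 = $443.19 + $4.672 = $447.862
Saving = $11.392 − $447.862 = −$436.47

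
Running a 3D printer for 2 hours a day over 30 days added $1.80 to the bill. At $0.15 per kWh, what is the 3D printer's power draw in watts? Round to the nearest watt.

Energy = $1.80 ÷ $0.15/kWh = 12 kWh
Runtime = 2 h/day × 30 days = 60 h
Power = 12 kWh ÷ 60 h = 0.2 kW = 200 W

200 W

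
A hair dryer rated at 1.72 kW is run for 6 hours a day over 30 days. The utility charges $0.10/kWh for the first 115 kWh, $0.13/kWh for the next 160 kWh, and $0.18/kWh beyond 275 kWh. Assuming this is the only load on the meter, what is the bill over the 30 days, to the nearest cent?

Runtime = 6 h/day × 30 days = 180 h
Energy = 1.72 kW × 180 h = 309.6 kWh
Tier 1 (0–115 kWh): 115 × $0.10 = $11.5
Tier 2 (115–275 kWh): 160 × $0.13 = $20.8
Above 275 kWh: 34.6 × $0.18 = $6.228
Bill = $38.53

$38.53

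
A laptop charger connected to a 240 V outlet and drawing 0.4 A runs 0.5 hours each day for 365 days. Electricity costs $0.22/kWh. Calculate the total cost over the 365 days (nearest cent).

$3.85

Power = 0.4 A × 240 V = 96 W = 0.096 kW
Runtime = 0.5 h/day × 365 days = 182.5 h
Energy = 0.096 kW × 182.5 h = 17.52 kWh
Cost = 17.52 kWh × $0.22/kWh = $3.85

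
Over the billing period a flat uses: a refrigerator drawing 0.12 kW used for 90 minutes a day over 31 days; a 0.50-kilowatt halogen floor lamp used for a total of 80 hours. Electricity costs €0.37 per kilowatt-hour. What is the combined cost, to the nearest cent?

refrigerator: Runtime = 90 min × 31 = 2790 min = 46.5 h
refrigerator: 0.12 kW × 46.5 h = 5.58 kWh
halogen floor lamp: 0.5 kW × 80 h = 40 kWh
Total energy = 45.58 kWh
Cost = 45.58 × €0.37 = €16.86

€16.86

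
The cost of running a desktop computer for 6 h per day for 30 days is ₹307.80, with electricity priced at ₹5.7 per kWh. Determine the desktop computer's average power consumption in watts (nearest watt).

Energy = ₹307.80 ÷ ₹5.7/kWh = 54 kWh
Runtime = 6 h/day × 30 days = 180 h
Power = 54 kWh ÷ 180 h = 0.3 kW = 300 W

300 W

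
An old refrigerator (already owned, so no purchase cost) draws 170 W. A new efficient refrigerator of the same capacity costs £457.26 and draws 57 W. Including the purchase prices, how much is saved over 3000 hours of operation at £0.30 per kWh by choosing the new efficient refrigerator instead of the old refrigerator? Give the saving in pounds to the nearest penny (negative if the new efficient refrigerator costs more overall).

old refrigerator: £0.00 + (170/1000) kW × 3000 h × £0.30 = £0.00 + £153 = £153
new efficient refrigerator: £457.26 + (57/1000) kW × 3000 h × £0.30 = £457.26 + £51.3 = £508.56
Saving = £153 − £508.56 = −£355.56

-£355.56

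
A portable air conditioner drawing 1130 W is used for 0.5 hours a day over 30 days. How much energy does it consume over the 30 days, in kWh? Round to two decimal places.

16.95 kWh

Runtime = 0.5 h/day × 30 days = 15 h
Energy = 1.13 kW × 15 h = 16.95 kWh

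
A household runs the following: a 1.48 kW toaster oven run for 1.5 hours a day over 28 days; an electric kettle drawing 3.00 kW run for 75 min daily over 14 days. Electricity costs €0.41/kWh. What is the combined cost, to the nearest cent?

toaster oven: Runtime = 1.5 h/day × 28 days = 42 h
toaster oven: 1.48 kW × 42 h = 62.16 kWh
electric kettle: Runtime = 75 min × 14 = 1050 min = 17.5 h
electric kettle: 3 kW × 17.5 h = 52.5 kWh
Total energy = 114.66 kWh
Cost = 114.66 × €0.41 = €47.01

€47.01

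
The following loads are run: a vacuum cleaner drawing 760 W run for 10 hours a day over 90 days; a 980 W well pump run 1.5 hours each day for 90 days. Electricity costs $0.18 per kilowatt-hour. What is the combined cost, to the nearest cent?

$146.93

vacuum cleaner: Runtime = 10 h/day × 90 days = 900 h
vacuum cleaner: 0.76 kW × 900 h = 684 kWh
well pump: Runtime = 1.5 h/day × 90 days = 135 h
well pump: 0.98 kW × 135 h = 132.3 kWh
Total energy = 816.3 kWh
Cost = 816.3 × $0.18 = $146.93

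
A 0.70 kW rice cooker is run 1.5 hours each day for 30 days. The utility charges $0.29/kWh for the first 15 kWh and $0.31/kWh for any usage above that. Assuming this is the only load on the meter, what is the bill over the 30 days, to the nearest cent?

$9.47

Runtime = 1.5 h/day × 30 days = 45 h
Energy = 0.7 kW × 45 h = 31.5 kWh
Tier 1 (0–15 kWh): 15 × $0.29 = $4.35
Above 15 kWh: 16.5 × $0.31 = $5.115
Bill = $9.47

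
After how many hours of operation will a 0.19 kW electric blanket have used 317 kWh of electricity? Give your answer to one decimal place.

1668.4 h

Hours = 317 kWh ÷ 0.19 kW = 1668.4 h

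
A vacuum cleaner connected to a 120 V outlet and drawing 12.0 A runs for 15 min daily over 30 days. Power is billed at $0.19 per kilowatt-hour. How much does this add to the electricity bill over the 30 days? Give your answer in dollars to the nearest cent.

$2.05

Power = 12.0 A × 120 V = 1440 W = 1.44 kW
Runtime = 15 min × 30 = 450 min = 7.5 h
Energy = 1.44 kW × 7.5 h = 10.8 kWh
Cost = 10.8 kWh × $0.19/kWh = $2.05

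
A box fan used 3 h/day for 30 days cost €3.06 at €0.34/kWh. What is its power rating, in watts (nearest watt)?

100 W

Energy = €3.06 ÷ €0.34/kWh = 9 kWh
Runtime = 3 h/day × 30 days = 90 h
Power = 9 kWh ÷ 90 h = 0.1 kW = 100 W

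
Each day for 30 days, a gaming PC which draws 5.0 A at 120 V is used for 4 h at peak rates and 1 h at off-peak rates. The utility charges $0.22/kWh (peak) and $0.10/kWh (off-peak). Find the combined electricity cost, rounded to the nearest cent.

Power = 5.0 A × 120 V = 600 W = 0.6 kW
Peak energy = 0.6 kW × 4 h × 30 = 72 kWh
Off-peak energy = 0.6 kW × 1 h × 30 = 18 kWh
Cost = 72 × $0.22 + 18 × $0.10 = $15.84 + $1.8 = $17.64

$17.64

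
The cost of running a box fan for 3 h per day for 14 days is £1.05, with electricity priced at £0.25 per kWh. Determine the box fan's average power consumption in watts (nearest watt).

Energy = £1.05 ÷ £0.25/kWh = 4.2 kWh
Runtime = 3 h/day × 14 days = 42 h
Power = 4.2 kWh ÷ 42 h = 0.1 kW = 100 W

100 W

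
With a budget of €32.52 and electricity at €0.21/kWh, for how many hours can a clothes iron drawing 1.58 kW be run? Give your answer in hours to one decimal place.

Energy available = €32.52 ÷ €0.21/kWh = 154.8571 kWh
Hours = 154.8571 kWh ÷ 1.58 kW = 98.0 h

98.0 h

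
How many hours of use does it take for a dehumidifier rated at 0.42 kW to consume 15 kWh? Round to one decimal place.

35.7 h

Hours = 15 kWh ÷ 0.42 kW = 35.7 h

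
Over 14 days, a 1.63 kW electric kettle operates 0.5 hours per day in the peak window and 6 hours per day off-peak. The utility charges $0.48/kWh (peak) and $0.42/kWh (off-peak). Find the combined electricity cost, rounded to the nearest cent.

$62.98

Peak energy = 1.63 kW × 0.5 h × 14 = 11.41 kWh
Off-peak energy = 1.63 kW × 6 h × 14 = 136.92 kWh
Cost = 11.41 × $0.48 + 136.92 × $0.42 = $5.4768 + $57.5064 = $62.98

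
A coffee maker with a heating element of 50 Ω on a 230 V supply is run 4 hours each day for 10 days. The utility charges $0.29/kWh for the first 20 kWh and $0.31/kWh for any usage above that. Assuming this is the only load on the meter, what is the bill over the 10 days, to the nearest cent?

Power = V²/R = 230²/50 = 1058 W = 1.058 kW
Runtime = 4 h/day × 10 days = 40 h
Energy = 1.058 kW × 40 h = 42.32 kWh
Tier 1 (0–20 kWh): 20 × $0.29 = $5.8
Above 20 kWh: 22.32 × $0.31 = $6.9192
Bill = $12.72

$12.72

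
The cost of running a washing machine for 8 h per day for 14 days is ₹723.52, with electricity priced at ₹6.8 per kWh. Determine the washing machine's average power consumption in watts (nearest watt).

Energy = ₹723.52 ÷ ₹6.8/kWh = 106.4 kWh
Runtime = 8 h/day × 14 days = 112 h
Power = 106.4 kWh ÷ 112 h = 0.95 kW = 950 W

950 W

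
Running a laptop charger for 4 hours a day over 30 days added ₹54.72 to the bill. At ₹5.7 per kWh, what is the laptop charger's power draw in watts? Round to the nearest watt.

80 W

Energy = ₹54.72 ÷ ₹5.7/kWh = 9.6 kWh
Runtime = 4 h/day × 30 days = 120 h
Power = 9.6 kWh ÷ 120 h = 0.08 kW = 80 W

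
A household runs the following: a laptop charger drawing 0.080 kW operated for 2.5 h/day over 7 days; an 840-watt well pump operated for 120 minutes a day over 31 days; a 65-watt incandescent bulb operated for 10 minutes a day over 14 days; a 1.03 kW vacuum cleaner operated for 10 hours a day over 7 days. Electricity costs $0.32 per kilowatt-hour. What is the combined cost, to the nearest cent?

laptop charger: Runtime = 2.5 h/day × 7 days = 17.5 h
laptop charger: 0.08 kW × 17.5 h = 1.4 kWh
well pump: Runtime = 120 min × 31 = 3720 min = 62 h
well pump: 0.84 kW × 62 h = 52.08 kWh
incandescent bulb: Runtime = 10 min × 14 = 140 min = 2.333333… h
incandescent bulb: 0.065 kW × 2.333333… h = 0.151666… kWh
vacuum cleaner: Runtime = 10 h/day × 7 days = 70 h
vacuum cleaner: 1.03 kW × 70 h = 72.1 kWh
Total energy = 125.731666… kWh
Cost = 125.731666… × $0.32 = $40.23

$40.23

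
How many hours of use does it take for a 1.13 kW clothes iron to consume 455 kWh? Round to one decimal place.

402.7 h

Hours = 455 kWh ÷ 1.13 kW = 402.7 h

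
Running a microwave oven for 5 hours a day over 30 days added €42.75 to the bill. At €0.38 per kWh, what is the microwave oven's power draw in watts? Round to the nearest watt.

Energy = €42.75 ÷ €0.38/kWh = 112.5 kWh
Runtime = 5 h/day × 30 days = 150 h
Power = 112.5 kWh ÷ 150 h = 0.75 kW = 750 W

750 W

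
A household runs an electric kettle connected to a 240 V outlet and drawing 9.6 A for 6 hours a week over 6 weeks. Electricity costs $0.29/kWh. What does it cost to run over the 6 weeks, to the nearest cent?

Power = 9.6 A × 240 V = 2304 W = 2.304 kW
Runtime = 6 h/week × 6 weeks = 36 h
Energy = 2.304 kW × 36 h = 82.944 kWh
Cost = 82.944 kWh × $0.29/kWh = $24.05

$24.05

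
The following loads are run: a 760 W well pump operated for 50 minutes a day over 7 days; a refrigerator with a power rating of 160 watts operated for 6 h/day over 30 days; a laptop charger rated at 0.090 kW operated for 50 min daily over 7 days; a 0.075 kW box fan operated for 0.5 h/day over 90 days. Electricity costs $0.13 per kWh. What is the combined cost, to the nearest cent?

well pump: Runtime = 50 min × 7 = 350 min = 5.833333… h
well pump: 0.76 kW × 5.833333… h = 4.433333… kWh
refrigerator: Runtime = 6 h/day × 30 days = 180 h
refrigerator: 0.16 kW × 180 h = 28.8 kWh
laptop charger: Runtime = 50 min × 7 = 350 min = 5.833333… h
laptop charger: 0.09 kW × 5.833333… h = 0.525 kWh
box fan: Runtime = 0.5 h/day × 90 days = 45 h
box fan: 0.075 kW × 45 h = 3.375 kWh
Total energy = 37.133333… kWh
Cost = 37.133333… × $0.13 = $4.83

$4.83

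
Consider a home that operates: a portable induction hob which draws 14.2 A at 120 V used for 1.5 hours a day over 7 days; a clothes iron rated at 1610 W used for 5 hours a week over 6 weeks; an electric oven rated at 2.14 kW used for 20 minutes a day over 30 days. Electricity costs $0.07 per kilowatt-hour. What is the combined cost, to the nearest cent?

$6.13

portable induction hob: Power = 14.2 A × 120 V = 1704 W = 1.704 kW
portable induction hob: Runtime = 1.5 h/day × 7 days = 10.5 h
portable induction hob: 1.704 kW × 10.5 h = 17.892 kWh
clothes iron: Runtime = 5 h/week × 6 weeks = 30 h
clothes iron: 1.61 kW × 30 h = 48.3 kWh
electric oven: Runtime = 20 min × 30 = 600 min = 10 h
electric oven: 2.14 kW × 10 h = 21.4 kWh
Total energy = 87.592 kWh
Cost = 87.592 × $0.07 = $6.13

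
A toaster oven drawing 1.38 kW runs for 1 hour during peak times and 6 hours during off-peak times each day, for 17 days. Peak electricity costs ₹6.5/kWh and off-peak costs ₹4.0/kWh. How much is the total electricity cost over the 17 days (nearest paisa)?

₹715.53

Peak energy = 1.38 kW × 1 h × 17 = 23.46 kWh
Off-peak energy = 1.38 kW × 6 h × 17 = 140.76 kWh
Cost = 23.46 × ₹6.5 + 140.76 × ₹4.0 = ₹152.49 + ₹563.04 = ₹715.53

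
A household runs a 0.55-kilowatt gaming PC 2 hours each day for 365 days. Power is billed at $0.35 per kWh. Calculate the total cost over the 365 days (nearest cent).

Runtime = 2 h/day × 365 days = 730 h
Energy = 0.55 kW × 730 h = 401.5 kWh
Cost = 401.5 kWh × $0.35/kWh = $140.53

$140.53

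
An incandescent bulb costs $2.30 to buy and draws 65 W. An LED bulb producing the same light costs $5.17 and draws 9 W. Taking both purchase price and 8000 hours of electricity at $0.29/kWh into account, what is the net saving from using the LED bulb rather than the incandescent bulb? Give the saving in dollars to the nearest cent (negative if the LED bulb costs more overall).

incandescent bulb: $2.30 + (65/1000) kW × 8000 h × $0.29 = $2.30 + $150.8 = $153.1
LED bulb: $5.17 + (9/1000) kW × 8000 h × $0.29 = $5.17 + $20.88 = $26.05
Saving = $153.1 − $26.05 = $127.05

$127.05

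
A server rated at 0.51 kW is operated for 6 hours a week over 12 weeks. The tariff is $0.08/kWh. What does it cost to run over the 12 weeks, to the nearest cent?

Runtime = 6 h/week × 12 weeks = 72 h
Energy = 0.51 kW × 72 h = 36.72 kWh
Cost = 36.72 kWh × $0.08/kWh = $2.94

$2.94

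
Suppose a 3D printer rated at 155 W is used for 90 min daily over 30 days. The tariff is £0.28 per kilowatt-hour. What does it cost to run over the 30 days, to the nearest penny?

Runtime = 90 min × 30 = 2700 min = 45 h
Energy = 0.155 kW × 45 h = 6.975 kWh
Cost = 6.975 kWh × £0.28/kWh = £1.95

£1.95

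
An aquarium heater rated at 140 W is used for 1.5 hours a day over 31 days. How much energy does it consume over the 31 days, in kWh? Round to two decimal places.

Runtime = 1.5 h/day × 31 days = 46.5 h
Energy = 0.14 kW × 46.5 h = 6.51 kWh

6.51 kWh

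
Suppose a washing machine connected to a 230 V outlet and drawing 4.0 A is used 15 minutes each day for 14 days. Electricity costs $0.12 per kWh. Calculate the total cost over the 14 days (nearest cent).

Power = 4.0 A × 230 V = 920 W = 0.92 kW
Runtime = 15 min × 14 = 210 min = 3.5 h
Energy = 0.92 kW × 3.5 h = 3.22 kWh
Cost = 3.22 kWh × $0.12/kWh = $0.39

$0.39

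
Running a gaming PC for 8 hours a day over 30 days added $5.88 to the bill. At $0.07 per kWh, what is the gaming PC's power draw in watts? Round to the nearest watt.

350 W

Energy = $5.88 ÷ $0.07/kWh = 84 kWh
Runtime = 8 h/day × 30 days = 240 h
Power = 84 kWh ÷ 240 h = 0.35 kW = 350 W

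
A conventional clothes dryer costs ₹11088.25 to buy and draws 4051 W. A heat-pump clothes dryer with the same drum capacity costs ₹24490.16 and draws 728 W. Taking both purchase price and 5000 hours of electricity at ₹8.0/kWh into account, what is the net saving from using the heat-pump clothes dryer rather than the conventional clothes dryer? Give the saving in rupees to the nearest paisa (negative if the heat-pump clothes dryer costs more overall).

₹119518.09

conventional clothes dryer: ₹11088.25 + (4051/1000) kW × 5000 h × ₹8.0 = ₹11088.25 + ₹162040 = ₹173128.25
heat-pump clothes dryer: ₹24490.16 + (728/1000) kW × 5000 h × ₹8.0 = ₹24490.16 + ₹29120 = ₹53610.16
Saving = ₹173128.25 − ₹53610.16 = ₹119518.09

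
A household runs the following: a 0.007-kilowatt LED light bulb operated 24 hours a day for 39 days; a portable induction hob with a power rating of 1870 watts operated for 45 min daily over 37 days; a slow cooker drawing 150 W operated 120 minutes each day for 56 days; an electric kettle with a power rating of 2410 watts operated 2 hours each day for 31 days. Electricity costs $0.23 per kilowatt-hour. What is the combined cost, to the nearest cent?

LED light bulb: Runtime = 24 h × 39 = 936 h
LED light bulb: 0.007 kW × 936 h = 6.552 kWh
portable induction hob: Runtime = 45 min × 37 = 1665 min = 27.75 h
portable induction hob: 1.87 kW × 27.75 h = 51.8925 kWh
slow cooker: Runtime = 120 min × 56 = 6720 min = 112 h
slow cooker: 0.15 kW × 112 h = 16.8 kWh
electric kettle: Runtime = 2 h/day × 31 days = 62 h
electric kettle: 2.41 kW × 62 h = 149.42 kWh
Total energy = 224.6645 kWh
Cost = 224.6645 × $0.23 = $51.67

$51.67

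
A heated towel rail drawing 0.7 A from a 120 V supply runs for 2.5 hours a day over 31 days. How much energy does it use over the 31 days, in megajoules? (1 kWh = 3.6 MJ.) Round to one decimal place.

23.4 MJ

Power = 0.7 A × 120 V = 84 W = 0.084 kW
Runtime = 2.5 h/day × 31 days = 77.5 h
Energy = 0.084 kW × 77.5 h = 6.51 kWh
= 6.51 × 3.6 MJ = 23.4 MJ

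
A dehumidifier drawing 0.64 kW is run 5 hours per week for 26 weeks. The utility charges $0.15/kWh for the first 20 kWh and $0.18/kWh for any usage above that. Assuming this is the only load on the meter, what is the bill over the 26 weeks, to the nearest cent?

Runtime = 5 h/week × 26 weeks = 130 h
Energy = 0.64 kW × 130 h = 83.2 kWh
Tier 1 (0–20 kWh): 20 × $0.15 = $3
Above 20 kWh: 63.2 × $0.18 = $11.376
Bill = $14.38

$14.38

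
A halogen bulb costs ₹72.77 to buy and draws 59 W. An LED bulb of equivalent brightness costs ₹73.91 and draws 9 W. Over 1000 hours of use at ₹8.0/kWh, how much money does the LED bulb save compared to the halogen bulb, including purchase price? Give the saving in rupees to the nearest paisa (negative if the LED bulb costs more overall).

halogen bulb: ₹72.77 + (59/1000) kW × 1000 h × ₹8.0 = ₹72.77 + ₹472 = ₹544.77
LED bulb: ₹73.91 + (9/1000) kW × 1000 h × ₹8.0 = ₹73.91 + ₹72 = ₹145.91
Saving = ₹544.77 − ₹145.91 = ₹398.86

₹398.86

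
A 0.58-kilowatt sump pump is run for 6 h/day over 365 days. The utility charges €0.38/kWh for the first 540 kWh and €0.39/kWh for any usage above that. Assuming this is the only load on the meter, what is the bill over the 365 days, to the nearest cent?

€489.98

Runtime = 6 h/day × 365 days = 2190 h
Energy = 0.58 kW × 2190 h = 1270.2 kWh
Tier 1 (0–540 kWh): 540 × €0.38 = €205.2
Above 540 kWh: 730.2 × €0.39 = €284.778
Bill = €489.98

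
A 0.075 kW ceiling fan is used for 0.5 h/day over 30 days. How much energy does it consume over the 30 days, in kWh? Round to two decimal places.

Runtime = 0.5 h/day × 30 days = 15 h
Energy = 0.075 kW × 15 h = 1.125 kWh ≈ 1.13 kWh

1.13 kWh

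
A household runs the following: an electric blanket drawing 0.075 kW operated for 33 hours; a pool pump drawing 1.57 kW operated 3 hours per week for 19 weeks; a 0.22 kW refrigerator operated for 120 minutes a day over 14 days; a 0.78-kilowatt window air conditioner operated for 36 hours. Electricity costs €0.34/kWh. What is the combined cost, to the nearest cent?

€42.91

electric blanket: 0.075 kW × 33 h = 2.475 kWh
pool pump: Runtime = 3 h/week × 19 weeks = 57 h
pool pump: 1.57 kW × 57 h = 89.49 kWh
refrigerator: Runtime = 120 min × 14 = 1680 min = 28 h
refrigerator: 0.22 kW × 28 h = 6.16 kWh
window air conditioner: 0.78 kW × 36 h = 28.08 kWh
Total energy = 126.205 kWh
Cost = 126.205 × €0.34 = €42.91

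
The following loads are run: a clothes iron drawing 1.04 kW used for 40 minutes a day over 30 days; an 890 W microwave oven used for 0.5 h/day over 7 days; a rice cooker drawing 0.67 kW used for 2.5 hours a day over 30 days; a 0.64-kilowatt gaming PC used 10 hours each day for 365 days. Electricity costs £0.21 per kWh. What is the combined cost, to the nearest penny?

clothes iron: Runtime = 40 min × 30 = 1200 min = 20 h
clothes iron: 1.04 kW × 20 h = 20.8 kWh
microwave oven: Runtime = 0.5 h/day × 7 days = 3.5 h
microwave oven: 0.89 kW × 3.5 h = 3.115 kWh
rice cooker: Runtime = 2.5 h/day × 30 days = 75 h
rice cooker: 0.67 kW × 75 h = 50.25 kWh
gaming PC: Runtime = 10 h/day × 365 days = 3650 h
gaming PC: 0.64 kW × 3650 h = 2336 kWh
Total energy = 2410.165 kWh
Cost = 2410.165 × £0.21 = £506.13

£506.13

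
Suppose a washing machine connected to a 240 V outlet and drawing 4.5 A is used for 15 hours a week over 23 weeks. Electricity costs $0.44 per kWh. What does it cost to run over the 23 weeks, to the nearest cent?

Power = 4.5 A × 240 V = 1080 W = 1.08 kW
Runtime = 15 h/week × 23 weeks = 345 h
Energy = 1.08 kW × 345 h = 372.6 kWh
Cost = 372.6 kWh × $0.44/kWh = $163.94

$163.94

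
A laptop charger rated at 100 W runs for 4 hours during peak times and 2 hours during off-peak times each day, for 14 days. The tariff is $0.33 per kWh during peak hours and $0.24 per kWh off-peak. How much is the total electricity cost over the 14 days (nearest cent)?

$2.52

Peak energy = 0.1 kW × 4 h × 14 = 5.6 kWh
Off-peak energy = 0.1 kW × 2 h × 14 = 2.8 kWh
Cost = 5.6 × $0.33 + 2.8 × $0.24 = $1.848 + $0.672 = $2.52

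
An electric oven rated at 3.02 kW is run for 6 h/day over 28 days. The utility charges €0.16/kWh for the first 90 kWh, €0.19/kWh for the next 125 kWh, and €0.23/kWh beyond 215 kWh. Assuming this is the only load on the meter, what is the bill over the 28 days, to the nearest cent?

€105.39

Runtime = 6 h/day × 28 days = 168 h
Energy = 3.02 kW × 168 h = 507.36 kWh
Tier 1 (0–90 kWh): 90 × €0.16 = €14.4
Tier 2 (90–215 kWh): 125 × €0.19 = €23.75
Above 215 kWh: 292.36 × €0.23 = €67.2428
Bill = €105.39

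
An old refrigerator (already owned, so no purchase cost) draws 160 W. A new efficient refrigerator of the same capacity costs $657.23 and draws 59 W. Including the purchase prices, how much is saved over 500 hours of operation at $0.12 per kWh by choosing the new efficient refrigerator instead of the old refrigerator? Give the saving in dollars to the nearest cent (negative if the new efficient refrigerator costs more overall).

old refrigerator: $0.00 + (160/1000) kW × 500 h × $0.12 = $0.00 + $9.6 = $9.6
new efficient refrigerator: $657.23 + (59/1000) kW × 500 h × $0.12 = $657.23 + $3.54 = $660.77
Saving = $9.6 − $660.77 = −$651.17

-$651.17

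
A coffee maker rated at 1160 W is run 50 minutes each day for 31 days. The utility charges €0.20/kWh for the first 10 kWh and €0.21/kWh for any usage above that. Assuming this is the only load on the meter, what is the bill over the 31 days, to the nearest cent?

Runtime = 50 min × 31 = 1550 min = 25.833333… h
Energy = 1.16 kW × 25.833333… h = 29.966666… kWh
Tier 1 (0–10 kWh): 10 × €0.20 = €2
Above 10 kWh: 19.966666… × €0.21 = €4.193
Bill = €6.19

€6.19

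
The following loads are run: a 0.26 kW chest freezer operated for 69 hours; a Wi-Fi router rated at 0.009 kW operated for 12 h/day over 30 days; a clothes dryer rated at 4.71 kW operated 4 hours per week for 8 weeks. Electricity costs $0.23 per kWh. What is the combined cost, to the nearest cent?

$39.54

chest freezer: 0.26 kW × 69 h = 17.94 kWh
Wi-Fi router: Runtime = 12 h/day × 30 days = 360 h
Wi-Fi router: 0.009 kW × 360 h = 3.24 kWh
clothes dryer: Runtime = 4 h/week × 8 weeks = 32 h
clothes dryer: 4.71 kW × 32 h = 150.72 kWh
Total energy = 171.9 kWh
Cost = 171.9 × $0.23 = $39.54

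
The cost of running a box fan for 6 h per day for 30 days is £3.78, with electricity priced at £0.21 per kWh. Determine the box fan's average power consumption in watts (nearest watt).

Energy = £3.78 ÷ £0.21/kWh = 18 kWh
Runtime = 6 h/day × 30 days = 180 h
Power = 18 kWh ÷ 180 h = 0.1 kW = 100 W

100 W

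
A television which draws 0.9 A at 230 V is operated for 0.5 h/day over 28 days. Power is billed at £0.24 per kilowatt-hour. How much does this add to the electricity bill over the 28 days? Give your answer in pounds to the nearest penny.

£0.70

Power = 0.9 A × 230 V = 207 W = 0.207 kW
Runtime = 0.5 h/day × 28 days = 14 h
Energy = 0.207 kW × 14 h = 2.898 kWh
Cost = 2.898 kWh × £0.24/kWh = £0.70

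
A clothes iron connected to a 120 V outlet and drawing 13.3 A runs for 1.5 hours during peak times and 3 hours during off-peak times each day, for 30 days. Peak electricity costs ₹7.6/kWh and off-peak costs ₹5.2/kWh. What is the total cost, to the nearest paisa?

Power = 13.3 A × 120 V = 1596 W = 1.596 kW
Peak energy = 1.596 kW × 1.5 h × 30 = 71.82 kWh
Off-peak energy = 1.596 kW × 3 h × 30 = 143.64 kWh
Cost = 71.82 × ₹7.6 + 143.64 × ₹5.2 = ₹545.832 + ₹746.928 = ₹1292.76

₹1292.76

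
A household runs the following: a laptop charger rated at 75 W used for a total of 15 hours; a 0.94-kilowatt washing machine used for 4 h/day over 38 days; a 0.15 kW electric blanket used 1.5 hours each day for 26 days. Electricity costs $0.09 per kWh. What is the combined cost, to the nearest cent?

laptop charger: 0.075 kW × 15 h = 1.125 kWh
washing machine: Runtime = 4 h/day × 38 days = 152 h
washing machine: 0.94 kW × 152 h = 142.88 kWh
electric blanket: Runtime = 1.5 h/day × 26 days = 39 h
electric blanket: 0.15 kW × 39 h = 5.85 kWh
Total energy = 149.855 kWh
Cost = 149.855 × $0.09 = $13.49

$13.49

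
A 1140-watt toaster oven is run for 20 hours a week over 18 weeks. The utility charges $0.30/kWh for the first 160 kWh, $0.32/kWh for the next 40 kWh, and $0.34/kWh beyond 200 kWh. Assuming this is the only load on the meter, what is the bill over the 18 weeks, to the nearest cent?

Runtime = 20 h/week × 18 weeks = 360 h
Energy = 1.14 kW × 360 h = 410.4 kWh
Tier 1 (0–160 kWh): 160 × $0.30 = $48
Tier 2 (160–200 kWh): 40 × $0.32 = $12.8
Above 200 kWh: 210.4 × $0.34 = $71.536
Bill = $132.34

$132.34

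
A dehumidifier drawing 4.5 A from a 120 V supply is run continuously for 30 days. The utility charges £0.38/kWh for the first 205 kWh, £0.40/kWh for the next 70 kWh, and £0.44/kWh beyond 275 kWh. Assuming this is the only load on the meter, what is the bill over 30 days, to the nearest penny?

£155.97

Power = 4.5 A × 120 V = 540 W = 0.54 kW
Runtime = 24 h × 30 = 720 h
Energy = 0.54 kW × 720 h = 388.8 kWh
Tier 1 (0–205 kWh): 205 × £0.38 = £77.9
Tier 2 (205–275 kWh): 70 × £0.40 = £28
Above 275 kWh: 113.8 × £0.44 = £50.072
Bill = £155.97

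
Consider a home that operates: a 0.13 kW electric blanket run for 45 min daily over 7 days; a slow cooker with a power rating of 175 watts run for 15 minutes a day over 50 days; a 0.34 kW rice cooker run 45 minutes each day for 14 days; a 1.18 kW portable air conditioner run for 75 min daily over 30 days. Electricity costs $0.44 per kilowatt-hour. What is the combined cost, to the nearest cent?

$22.30

electric blanket: Runtime = 45 min × 7 = 315 min = 5.25 h
electric blanket: 0.13 kW × 5.25 h = 0.6825 kWh
slow cooker: Runtime = 15 min × 50 = 750 min = 12.5 h
slow cooker: 0.175 kW × 12.5 h = 2.1875 kWh
rice cooker: Runtime = 45 min × 14 = 630 min = 10.5 h
rice cooker: 0.34 kW × 10.5 h = 3.57 kWh
portable air conditioner: Runtime = 75 min × 30 = 2250 min = 37.5 h
portable air conditioner: 1.18 kW × 37.5 h = 44.25 kWh
Total energy = 50.69 kWh
Cost = 50.69 × $0.44 = $22.30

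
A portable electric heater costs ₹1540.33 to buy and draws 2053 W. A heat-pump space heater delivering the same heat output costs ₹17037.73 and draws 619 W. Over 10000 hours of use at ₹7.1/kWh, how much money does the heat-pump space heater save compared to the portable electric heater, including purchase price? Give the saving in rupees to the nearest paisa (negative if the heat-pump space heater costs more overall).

portable electric heater: ₹1540.33 + (2053/1000) kW × 10000 h × ₹7.1 = ₹1540.33 + ₹145763 = ₹147303.33
heat-pump space heater: ₹17037.73 + (619/1000) kW × 10000 h × ₹7.1 = ₹17037.73 + ₹43949 = ₹60986.73
Saving = ₹147303.33 − ₹60986.73 = ₹86316.6

₹86316.60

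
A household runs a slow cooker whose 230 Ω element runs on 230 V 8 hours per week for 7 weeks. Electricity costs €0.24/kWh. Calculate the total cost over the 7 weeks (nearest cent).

Power = V²/R = 230²/230 = 230 W = 0.23 kW
Runtime = 8 h/week × 7 weeks = 56 h
Energy = 0.23 kW × 56 h = 12.88 kWh
Cost = 12.88 kWh × €0.24/kWh = €3.09

€3.09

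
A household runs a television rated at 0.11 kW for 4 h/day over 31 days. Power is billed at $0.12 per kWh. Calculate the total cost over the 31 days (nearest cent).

Runtime = 4 h/day × 31 days = 124 h
Energy = 0.11 kW × 124 h = 13.64 kWh
Cost = 13.64 kWh × $0.12/kWh = $1.64

$1.64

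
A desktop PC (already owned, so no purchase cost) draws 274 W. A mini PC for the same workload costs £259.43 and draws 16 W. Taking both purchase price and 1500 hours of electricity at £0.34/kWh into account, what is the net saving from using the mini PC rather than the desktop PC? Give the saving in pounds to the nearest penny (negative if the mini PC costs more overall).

desktop PC: £0.00 + (274/1000) kW × 1500 h × £0.34 = £0.00 + £139.74 = £139.74
mini PC: £259.43 + (16/1000) kW × 1500 h × £0.34 = £259.43 + £8.16 = £267.59
Saving = £139.74 − £267.59 = −£127.85

-£127.85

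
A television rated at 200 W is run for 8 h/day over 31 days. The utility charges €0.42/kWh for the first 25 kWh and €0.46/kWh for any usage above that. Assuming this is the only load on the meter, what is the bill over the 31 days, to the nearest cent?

€21.82

Runtime = 8 h/day × 31 days = 248 h
Energy = 0.2 kW × 248 h = 49.6 kWh
Tier 1 (0–25 kWh): 25 × €0.42 = €10.5
Above 25 kWh: 24.6 × €0.46 = €11.316
Bill = €21.82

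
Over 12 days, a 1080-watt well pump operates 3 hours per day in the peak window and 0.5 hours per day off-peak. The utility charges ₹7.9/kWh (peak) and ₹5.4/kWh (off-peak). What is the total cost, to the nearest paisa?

Peak energy = 1.08 kW × 3 h × 12 = 38.88 kWh
Off-peak energy = 1.08 kW × 0.5 h × 12 = 6.48 kWh
Cost = 38.88 × ₹7.9 + 6.48 × ₹5.4 = ₹307.152 + ₹34.992 = ₹342.14

₹342.14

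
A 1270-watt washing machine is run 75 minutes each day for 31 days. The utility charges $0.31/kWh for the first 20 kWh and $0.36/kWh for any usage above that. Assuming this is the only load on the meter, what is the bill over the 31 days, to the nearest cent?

Runtime = 75 min × 31 = 2325 min = 38.75 h
Energy = 1.27 kW × 38.75 h = 49.2125 kWh
Tier 1 (0–20 kWh): 20 × $0.31 = $6.2
Above 20 kWh: 29.2125 × $0.36 = $10.5165
Bill = $16.72

$16.72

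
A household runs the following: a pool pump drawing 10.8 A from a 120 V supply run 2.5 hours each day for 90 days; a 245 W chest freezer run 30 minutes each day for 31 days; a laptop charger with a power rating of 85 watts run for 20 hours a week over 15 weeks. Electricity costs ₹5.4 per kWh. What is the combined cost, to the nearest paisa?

₹1732.85

pool pump: Power = 10.8 A × 120 V = 1296 W = 1.296 kW
pool pump: Runtime = 2.5 h/day × 90 days = 225 h
pool pump: 1.296 kW × 225 h = 291.6 kWh
chest freezer: Runtime = 30 min × 31 = 930 min = 15.5 h
chest freezer: 0.245 kW × 15.5 h = 3.7975 kWh
laptop charger: Runtime = 20 h/week × 15 weeks = 300 h
laptop charger: 0.085 kW × 300 h = 25.5 kWh
Total energy = 320.8975 kWh
Cost = 320.8975 × ₹5.4 = ₹1732.85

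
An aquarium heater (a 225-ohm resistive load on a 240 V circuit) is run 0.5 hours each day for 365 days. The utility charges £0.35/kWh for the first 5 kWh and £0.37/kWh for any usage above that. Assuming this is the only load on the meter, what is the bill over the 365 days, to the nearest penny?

Power = V²/R = 240²/225 = 256 W = 0.256 kW
Runtime = 0.5 h/day × 365 days = 182.5 h
Energy = 0.256 kW × 182.5 h = 46.72 kWh
Tier 1 (0–5 kWh): 5 × £0.35 = £1.75
Above 5 kWh: 41.72 × £0.37 = £15.4364
Bill = £17.19

£17.19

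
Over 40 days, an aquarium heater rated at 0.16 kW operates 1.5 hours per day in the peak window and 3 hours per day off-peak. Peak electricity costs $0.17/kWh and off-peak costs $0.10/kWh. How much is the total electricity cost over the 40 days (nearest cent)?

$3.55

Peak energy = 0.16 kW × 1.5 h × 40 = 9.6 kWh
Off-peak energy = 0.16 kW × 3 h × 40 = 19.2 kWh
Cost = 9.6 × $0.17 + 19.2 × $0.10 = $1.632 + $1.92 = $3.55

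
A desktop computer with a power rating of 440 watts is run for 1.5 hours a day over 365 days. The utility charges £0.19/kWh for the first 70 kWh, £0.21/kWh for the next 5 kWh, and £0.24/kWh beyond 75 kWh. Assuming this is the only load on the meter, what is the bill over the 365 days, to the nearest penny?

Runtime = 1.5 h/day × 365 days = 547.5 h
Energy = 0.44 kW × 547.5 h = 240.9 kWh
Tier 1 (0–70 kWh): 70 × £0.19 = £13.3
Tier 2 (70–75 kWh): 5 × £0.21 = £1.05
Above 75 kWh: 165.9 × £0.24 = £39.816
Bill = £54.17

£54.17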